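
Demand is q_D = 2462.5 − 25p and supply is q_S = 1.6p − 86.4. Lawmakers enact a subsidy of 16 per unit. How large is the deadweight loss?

192.48

In inverse form: demand p = 98.5 − 0.04q, supply p = 54 + 0.625q.
Competitive equilibrium: 98.5 − 0.04q = 54 + 0.625q → q* = 66.9173, p* = 95.8233.
The subsidy lowers effective supply by 16: p = 38 + 0.625q.
New quantity: 98.5 − 0.04q = 38 + 0.625q → q' = 90.9774.
Overproduction Δq = 90.9774 − 66.9173 = 24.0601; wedge = subsidy = 16.
Welfare loss = ½ × 24.0601 × 16 = 192.48.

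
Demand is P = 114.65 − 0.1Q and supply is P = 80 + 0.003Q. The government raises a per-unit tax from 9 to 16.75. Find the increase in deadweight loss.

Competitive equilibrium: 114.65 − 0.1Q = 80 + 0.003Q → Q* = 336.4078, P* = 81.0092.
For a per-unit tax t: ΔQ = t/0.103, so DWL = ½·t·(t/0.103) = t²/0.206.
At t = 9: DWL = 393.204. At t = 16.75: DWL = 1361.954.
Increase = 1361.954 − 393.204 = 968.75.

968.75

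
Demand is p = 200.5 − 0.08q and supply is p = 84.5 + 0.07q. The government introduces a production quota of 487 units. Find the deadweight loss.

6149.01

Competitive equilibrium: 200.5 − 0.08q = 84.5 + 0.07q → q* = 773.3333, p* = 138.6333.
At q = 487: demand price = 200.5 − 0.08·487 = 161.54; supply price = 84.5 + 0.07·487 = 118.59.
Δq = 773.3333 − 487 = 286.3333; wedge = 161.54 − 118.59 = 42.95.
Welfare loss = ½ × 286.3333 × 42.95 = 6149.01.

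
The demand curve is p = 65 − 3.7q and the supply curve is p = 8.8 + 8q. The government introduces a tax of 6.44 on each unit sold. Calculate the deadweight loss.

1.77

Competitive equilibrium: 65 − 3.7q = 8.8 + 8q → q* = 4.8034, p* = 47.2274.
With the tax, the buyer price exceeds the seller price by 6.44: (65 − 3.7q) − (8.8 + 8q) = 6.44 → q' = 4.253.
Δq = 4.8034 − 4.253 = 0.5504; the wedge equals the tax, 6.44.
Welfare loss = ½ × 0.5504 × 6.44 = 1.77.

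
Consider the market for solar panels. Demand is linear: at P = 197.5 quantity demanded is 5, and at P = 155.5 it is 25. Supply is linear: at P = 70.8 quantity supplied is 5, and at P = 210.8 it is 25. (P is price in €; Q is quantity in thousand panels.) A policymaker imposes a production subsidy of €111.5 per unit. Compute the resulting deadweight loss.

Demand slope = (155.5 − 197.5)/(25 − 5) = −2.1, so P = 208 − 2.1Q.
Supply slope = (210.8 − 70.8)/(25 − 5) = 7, so P = 35.8 + 7Q.
Competitive equilibrium: 208 − 2.1Q = 35.8 + 7Q → Q* = 18.9231, P* = 168.2615.
The subsidy lowers effective supply by 111.5: P = 7Q − 75.7.
New quantity: 208 − 2.1Q = 7Q − 75.7 → Q' = 31.1758.
Overproduction ΔQ = 31.1758 − 18.9231 = 12.2527; wedge = subsidy = 111.5.
The triangle = ½ × 12.2527 × 111.5 = €683.09 thousand.

€683.09 thousand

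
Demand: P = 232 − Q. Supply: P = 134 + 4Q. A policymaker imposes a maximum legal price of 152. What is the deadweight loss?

570.025

Competitive equilibrium: 232 − Q = 134 + 4Q → Q* = 19.6, P* = 212.4.
At the ceiling P = 152, quantity supplied = (152 − 134)/4 = 4.5.
Willingness to pay at Q' = 4.5: 232 − 1·4.5 = 227.5.
ΔQ = 19.6 − 4.5 = 15.1; wedge = 227.5 − 152 = 75.5.
The triangle = ½ × 15.1 × 75.5 = 570.025.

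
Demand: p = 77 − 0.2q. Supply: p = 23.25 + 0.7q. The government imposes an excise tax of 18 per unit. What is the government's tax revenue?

Competitive equilibrium: 77 − 0.2q = 23.25 + 0.7q → q* = 59.7222, p* = 65.0556.
With the tax, the buyer price exceeds the seller price by 18: (77 − 0.2q) − (23.25 + 0.7q) = 18 → q' = 39.7222.
Tax revenue = 18 × 39.7222 = 715.

715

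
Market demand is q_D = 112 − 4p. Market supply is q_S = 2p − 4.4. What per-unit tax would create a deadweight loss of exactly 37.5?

7.5

In inverse form: demand p = 28 − 0.25q, supply p = 2.2 + 0.5q.
Competitive equilibrium: 28 − 0.25q = 2.2 + 0.5q → q* = 34.4, p* = 19.4.
A tax t gives Δq = t/0.75 and wedge t, so DWL = t²/1.5.
t²/1.5 = 37.5 → t² = 56.25 → t = 7.5.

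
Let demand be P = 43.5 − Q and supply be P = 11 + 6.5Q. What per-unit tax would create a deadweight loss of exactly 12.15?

13.5

Competitive equilibrium: 43.5 − Q = 11 + 6.5Q → Q* = 4.3333, P* = 39.1667.
A tax t gives ΔQ = t/7.5 and wedge t, so DWL = t²/15.
t²/15 = 12.15 → t² = 182.25 → t = 13.5.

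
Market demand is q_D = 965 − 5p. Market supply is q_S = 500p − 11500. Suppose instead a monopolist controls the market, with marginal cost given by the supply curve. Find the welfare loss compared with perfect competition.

17706.16

In inverse form: demand p = 193 − 0.2q, supply p = 23 + 0.002q.
Competitive equilibrium: 193 − 0.2q = 23 + 0.002q → q* = 841.5842, p* = 24.6832.
Marginal revenue: MR = 193 − 0.4q. Set MR = MC: 193 − 0.4q = 23 + 0.002q → q_m = 422.8856.
Price p_m = 193 − 0.2·422.8856 = 108.4229; MC(q_m) = 23 + 0.002·422.8856 = 23.8458.
Competitive q* = 841.5842, so Δq = 418.6986; wedge = 108.4229 − 23.8458 = 84.5771.
The triangle = ½ × 418.6986 × 84.5771 = 17706.16.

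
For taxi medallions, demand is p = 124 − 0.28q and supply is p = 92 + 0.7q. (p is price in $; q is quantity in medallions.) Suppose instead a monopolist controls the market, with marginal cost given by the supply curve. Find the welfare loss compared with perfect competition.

Competitive equilibrium: 124 − 0.28q = 92 + 0.7q → q* = 32.6531, p* = 114.8571.
Marginal revenue: MR = 124 − 0.56q. Set MR = MC: 124 − 0.56q = 92 + 0.7q → q_m = 25.3968.
Price p_m = 124 − 0.28·25.3968 = 116.8889; MC(q_m) = 92 + 0.7·25.3968 = 109.7778.
Competitive q* = 32.6531, so Δq = 7.2563; wedge = 116.8889 − 109.7778 = 7.1111.
DWL = ½ × 7.2563 × 7.1111 = $25.80.

$25.80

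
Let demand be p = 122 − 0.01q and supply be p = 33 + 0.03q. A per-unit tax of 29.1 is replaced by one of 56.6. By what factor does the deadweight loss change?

3.783

Competitive equilibrium: 122 − 0.01q = 33 + 0.03q → q* = 2225, p* = 99.75.
For a per-unit tax t: Δq = t/0.04, so DWL = ½·t·(t/0.04) = t²/0.08.
At t = 29.1: DWL = 10585.125. At t = 56.6: DWL = 40044.5.
Ratio = (56.6/29.1)² = 3.783.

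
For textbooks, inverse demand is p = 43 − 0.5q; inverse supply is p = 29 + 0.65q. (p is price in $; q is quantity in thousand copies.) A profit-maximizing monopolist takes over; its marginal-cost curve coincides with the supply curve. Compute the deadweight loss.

$7.83 thousand

Competitive equilibrium: 43 − 0.5q = 29 + 0.65q → q* = 12.1739, p* = 36.913.
Marginal revenue: MR = 43 − q. Set MR = MC: 43 − q = 29 + 0.65q → q_m = 8.4848.
Price p_m = 43 − 0.5·8.4848 = 38.7576; MC(q_m) = 29 + 0.65·8.4848 = 34.5151.
Competitive q* = 12.1739, so Δq = 3.6891; wedge = 38.7576 − 34.5151 = 4.2425.
Welfare loss = ½ × 3.6891 × 4.2425 = $7.83 thousand.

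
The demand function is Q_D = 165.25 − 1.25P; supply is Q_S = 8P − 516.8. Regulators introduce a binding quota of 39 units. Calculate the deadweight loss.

In inverse form: demand P = 132.2 − 0.8Q, supply P = 64.6 + 0.125Q.
Competitive equilibrium: 132.2 − 0.8Q = 64.6 + 0.125Q → Q* = 73.0811, P* = 73.7351.
At Q = 39: demand price = 132.2 − 0.8·39 = 101; supply price = 64.6 + 0.125·39 = 69.475.
ΔQ = 73.0811 − 39 = 34.0811; wedge = 101 − 69.475 = 31.525.
DWL = ½ × 34.0811 × 31.525 = 537.20.

537.20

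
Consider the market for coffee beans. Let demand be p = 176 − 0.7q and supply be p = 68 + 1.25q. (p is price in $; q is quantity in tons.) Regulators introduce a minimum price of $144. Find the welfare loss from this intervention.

Competitive equilibrium: 176 − 0.7q = 68 + 1.25q → q* = 55.3846, p* = 137.2308.
At the floor p = 144, quantity demanded = (176 − 144)/0.7 = 45.7143.
Sellers' marginal cost at q' = 45.7143: 68 + 1.25·45.7143 = 125.1429.
Δq = 55.3846 − 45.7143 = 9.6703; wedge = 144 − 125.1429 = 18.8571.
The triangle = ½ × 9.6703 × 18.8571 = $91.18.

$91.18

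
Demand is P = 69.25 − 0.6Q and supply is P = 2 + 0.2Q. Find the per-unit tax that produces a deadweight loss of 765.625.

Competitive equilibrium: 69.25 − 0.6Q = 2 + 0.2Q → Q* = 84.0625, P* = 18.8125.
A tax t gives ΔQ = t/0.8 and wedge t, so DWL = t²/1.6.
t²/1.6 = 765.625 → t² = 1225 → t = 35.

35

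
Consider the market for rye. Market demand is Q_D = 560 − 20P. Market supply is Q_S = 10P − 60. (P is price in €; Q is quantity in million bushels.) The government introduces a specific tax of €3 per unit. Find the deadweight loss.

In inverse form: demand P = 28 − 0.05Q, supply P = 6 + 0.1Q.
Competitive equilibrium: 28 − 0.05Q = 6 + 0.1Q → Q* = 146.6667, P* = 20.6667.
With the tax, the buyer price exceeds the seller price by 3: (28 − 0.05Q) − (6 + 0.1Q) = 3 → Q' = 126.6667.
ΔQ = 146.6667 − 126.6667 = 20; the wedge equals the tax, 3.
Deadweight loss = ½ × 20 × 3 = €30 million.

€30 million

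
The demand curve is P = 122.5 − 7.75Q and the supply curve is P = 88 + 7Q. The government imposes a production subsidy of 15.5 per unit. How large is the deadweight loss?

8.14

Competitive equilibrium: 122.5 − 7.75Q = 88 + 7Q → Q* = 2.339, P* = 104.3729.
The subsidy lowers effective supply by 15.5: P = 72.5 + 7Q.
New quantity: 122.5 − 7.75Q = 72.5 + 7Q → Q' = 3.3898.
Overproduction ΔQ = 3.3898 − 2.339 = 1.0508; wedge = subsidy = 15.5.
Deadweight loss = ½ × 1.0508 × 15.5 = 8.14.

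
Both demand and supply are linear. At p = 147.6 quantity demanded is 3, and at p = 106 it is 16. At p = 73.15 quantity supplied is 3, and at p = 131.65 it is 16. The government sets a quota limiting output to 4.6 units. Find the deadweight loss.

250.66

Demand slope = (106 − 147.6)/(16 − 3) = −3.2, so p = 157.2 − 3.2q.
Supply slope = (131.65 − 73.15)/(16 − 3) = 4.5, so p = 59.65 + 4.5q.
Competitive equilibrium: 157.2 − 3.2q = 59.65 + 4.5q → q* = 12.6688, p* = 116.6597.
At q = 4.6: demand price = 157.2 − 3.2·4.6 = 142.48; supply price = 59.65 + 4.5·4.6 = 80.35.
Δq = 12.6688 − 4.6 = 8.0688; wedge = 142.48 − 80.35 = 62.13.
Deadweight loss = ½ × 8.0688 × 62.13 = 250.66.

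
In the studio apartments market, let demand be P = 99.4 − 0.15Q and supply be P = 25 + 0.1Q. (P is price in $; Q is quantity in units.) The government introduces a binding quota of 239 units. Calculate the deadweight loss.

Competitive equilibrium: 99.4 − 0.15Q = 25 + 0.1Q → Q* = 297.6, P* = 54.76.
At Q = 239: demand price = 99.4 − 0.15·239 = 63.55; supply price = 25 + 0.1·239 = 48.9.
ΔQ = 297.6 − 239 = 58.6; wedge = 63.55 − 48.9 = 14.65.
DWL = ½ × 58.6 × 14.65 = $429.245.

$429.245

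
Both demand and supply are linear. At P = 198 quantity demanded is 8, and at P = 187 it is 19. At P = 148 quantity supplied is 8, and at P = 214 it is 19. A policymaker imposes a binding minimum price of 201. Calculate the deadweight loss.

360.07

Demand slope = (187 − 198)/(19 − 8) = −1, so P = 206 − Q.
Supply slope = (214 − 148)/(19 − 8) = 6, so P = 100 + 6Q.
Competitive equilibrium: 206 − Q = 100 + 6Q → Q* = 15.1429, P* = 190.8571.
At the floor P = 201, quantity demanded = (206 − 201)/1 = 5.
Sellers' marginal cost at Q' = 5: 100 + 6·5 = 130.
ΔQ = 15.1429 − 5 = 10.1429; wedge = 201 − 130 = 71.
The triangle = ½ × 10.1429 × 71 = 360.07.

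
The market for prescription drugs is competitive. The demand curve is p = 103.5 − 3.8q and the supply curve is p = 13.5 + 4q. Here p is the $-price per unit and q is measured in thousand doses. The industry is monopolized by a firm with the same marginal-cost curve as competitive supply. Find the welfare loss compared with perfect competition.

Competitive equilibrium: 103.5 − 3.8q = 13.5 + 4q → q* = 11.5385, p* = 59.6538.
Marginal revenue: MR = 103.5 − 7.6q. Set MR = MC: 103.5 − 7.6q = 13.5 + 4q → q_m = 7.7586.
Price p_m = 103.5 − 3.8·7.7586 = 74.0173; MC(q_m) = 13.5 + 4·7.7586 = 44.5344.
Competitive q* = 11.5385, so Δq = 3.7799; wedge = 74.0173 − 44.5344 = 29.4829.
Welfare loss = ½ × 3.7799 × 29.4829 = $55.72 thousand.

$55.72 thousand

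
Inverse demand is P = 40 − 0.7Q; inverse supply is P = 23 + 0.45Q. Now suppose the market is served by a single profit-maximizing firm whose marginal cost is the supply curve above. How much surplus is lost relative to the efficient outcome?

17.99

Competitive equilibrium: 40 − 0.7Q = 23 + 0.45Q → Q* = 14.7826, P* = 29.6522.
Marginal revenue: MR = 40 − 1.4Q. Set MR = MC: 40 − 1.4Q = 23 + 0.45Q → Q_m = 9.1892.
Price P_m = 40 − 0.7·9.1892 = 33.5676; MC(Q_m) = 23 + 0.45·9.1892 = 27.1351.
Competitive Q* = 14.7826, so ΔQ = 5.5934; wedge = 33.5676 − 27.1351 = 6.4325.
Deadweight loss = ½ × 5.5934 × 6.4325 = 17.99.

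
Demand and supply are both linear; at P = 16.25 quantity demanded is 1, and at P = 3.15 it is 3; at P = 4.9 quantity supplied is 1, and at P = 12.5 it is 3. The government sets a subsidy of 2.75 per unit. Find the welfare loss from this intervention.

Demand slope = (3.15 − 16.25)/(3 − 1) = −6.55, so P = 22.8 − 6.55Q.
Supply slope = (12.5 − 4.9)/(3 − 1) = 3.8, so P = 1.1 + 3.8Q.
Competitive equilibrium: 22.8 − 6.55Q = 1.1 + 3.8Q → Q* = 2.0966, P* = 9.0671.
The subsidy lowers effective supply by 2.75: P = 3.8Q − 1.65.
New quantity: 22.8 − 6.55Q = 3.8Q − 1.65 → Q' = 2.3623.
Overproduction ΔQ = 2.3623 − 2.0966 = 0.2657; wedge = subsidy = 2.75.
Welfare loss = ½ × 0.2657 × 2.75 = 0.37.

0.37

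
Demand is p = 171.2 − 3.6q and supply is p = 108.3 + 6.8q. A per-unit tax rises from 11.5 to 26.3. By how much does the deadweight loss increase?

26.90

Competitive equilibrium: 171.2 − 3.6q = 108.3 + 6.8q → q* = 6.0481, p* = 149.4269.
For a per-unit tax t: Δq = t/10.4, so DWL = ½·t·(t/10.4) = t²/20.8.
At t = 11.5: DWL = 6.358. At t = 26.3: DWL = 33.254.
Increase = 33.254 − 6.358 = 26.90.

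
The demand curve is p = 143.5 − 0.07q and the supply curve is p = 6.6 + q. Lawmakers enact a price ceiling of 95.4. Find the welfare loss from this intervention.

Competitive equilibrium: 143.5 − 0.07q = 6.6 + q → q* = 127.9439, p* = 134.5439.
At the ceiling p = 95.4, quantity supplied = (95.4 − 6.6)/1 = 88.8.
Willingness to pay at q' = 88.8: 143.5 − 0.07·88.8 = 137.284.
Δq = 127.9439 − 88.8 = 39.1439; wedge = 137.284 − 95.4 = 41.884.
Welfare loss = ½ × 39.1439 × 41.884 = 819.75.

819.75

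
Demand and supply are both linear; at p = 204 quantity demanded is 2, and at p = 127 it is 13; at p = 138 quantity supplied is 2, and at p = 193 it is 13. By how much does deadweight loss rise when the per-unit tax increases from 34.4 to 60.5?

103.20

Demand slope = (127 − 204)/(13 − 2) = −7, so p = 218 − 7q.
Supply slope = (193 − 138)/(13 − 2) = 5, so p = 128 + 5q.
Competitive equilibrium: 218 − 7q = 128 + 5q → q* = 7.5, p* = 165.5.
For a per-unit tax t: Δq = t/12, so DWL = ½·t·(t/12) = t²/24.
At t = 34.4: DWL = 49.307. At t = 60.5: DWL = 152.51.
Increase = 152.51 − 49.307 = 103.20.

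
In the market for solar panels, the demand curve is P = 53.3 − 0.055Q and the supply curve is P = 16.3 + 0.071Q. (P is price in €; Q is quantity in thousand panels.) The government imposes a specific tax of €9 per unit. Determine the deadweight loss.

€321.43 thousand

Competitive equilibrium: 53.3 − 0.055Q = 16.3 + 0.071Q → Q* = 293.6508, P* = 37.1492.
With the tax, the buyer price exceeds the seller price by 9: (53.3 − 0.055Q) − (16.3 + 0.071Q) = 9 → Q' = 222.2222.
ΔQ = 293.6508 − 222.2222 = 71.4286; the wedge equals the tax, 9.
Welfare loss = ½ × 71.4286 × 9 = €321.43 thousand.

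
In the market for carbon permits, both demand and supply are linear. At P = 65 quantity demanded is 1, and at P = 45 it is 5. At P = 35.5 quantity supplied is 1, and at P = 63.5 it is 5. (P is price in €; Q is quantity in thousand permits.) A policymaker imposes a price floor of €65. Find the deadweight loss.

Demand slope = (45 − 65)/(5 − 1) = −5, so P = 70 − 5Q.
Supply slope = (63.5 − 35.5)/(5 − 1) = 7, so P = 28.5 + 7Q.
Competitive equilibrium: 70 − 5Q = 28.5 + 7Q → Q* = 3.4583, P* = 52.7083.
At the floor P = 65, quantity demanded = (70 − 65)/5 = 1.
Sellers' marginal cost at Q' = 1: 28.5 + 7·1 = 35.5.
ΔQ = 3.4583 − 1 = 2.4583; wedge = 65 − 35.5 = 29.5.
DWL = ½ × 2.4583 × 29.5 = €36.26 thousand.

€36.26 thousand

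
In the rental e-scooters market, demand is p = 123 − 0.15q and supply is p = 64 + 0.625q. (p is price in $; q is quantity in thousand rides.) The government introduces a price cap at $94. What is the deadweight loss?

Competitive equilibrium: 123 − 0.15q = 64 + 0.625q → q* = 76.129, p* = 111.5806.
At the ceiling p = 94, quantity supplied = (94 − 64)/0.625 = 48.
Willingness to pay at q' = 48: 123 − 0.15·48 = 115.8.
Δq = 76.129 − 48 = 28.129; wedge = 115.8 − 94 = 21.8.
Deadweight loss = ½ × 28.129 × 21.8 = $306.61 thousand.

$306.61 thousand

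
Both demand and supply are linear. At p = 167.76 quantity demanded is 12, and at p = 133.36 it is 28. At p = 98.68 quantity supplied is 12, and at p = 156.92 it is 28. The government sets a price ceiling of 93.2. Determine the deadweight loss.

Demand slope = (133.36 − 167.76)/(28 − 12) = −2.15, so p = 193.56 − 2.15q.
Supply slope = (156.92 − 98.68)/(28 − 12) = 3.64, so p = 55 + 3.64q.
Competitive equilibrium: 193.56 − 2.15q = 55 + 3.64q → q* = 23.9309, p* = 142.1085.
At the ceiling p = 93.2, quantity supplied = (93.2 − 55)/3.64 = 10.4945.
Willingness to pay at q' = 10.4945: 193.56 − 2.15·10.4945 = 170.9968.
Δq = 23.9309 − 10.4945 = 13.4364; wedge = 170.9968 − 93.2 = 77.7968.
The triangle = ½ × 13.4364 × 77.7968 = 522.65.

522.65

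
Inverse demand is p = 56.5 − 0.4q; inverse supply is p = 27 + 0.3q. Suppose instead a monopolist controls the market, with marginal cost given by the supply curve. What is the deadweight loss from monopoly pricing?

Competitive equilibrium: 56.5 − 0.4q = 27 + 0.3q → q* = 42.1429, p* = 39.6429.
Marginal revenue: MR = 56.5 − 0.8q. Set MR = MC: 56.5 − 0.8q = 27 + 0.3q → q_m = 26.8182.
Price p_m = 56.5 − 0.4·26.8182 = 45.7727; MC(q_m) = 27 + 0.3·26.8182 = 35.0455.
Competitive q* = 42.1429, so Δq = 15.3247; wedge = 45.7727 − 35.0455 = 10.7272.
The triangle = ½ × 15.3247 × 10.7272 = 82.20.

82.20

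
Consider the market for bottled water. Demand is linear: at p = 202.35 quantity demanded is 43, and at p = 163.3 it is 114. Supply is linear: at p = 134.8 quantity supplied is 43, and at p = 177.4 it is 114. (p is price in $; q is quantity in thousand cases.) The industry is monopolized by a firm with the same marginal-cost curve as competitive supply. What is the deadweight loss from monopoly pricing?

Demand slope = (163.3 − 202.35)/(114 − 43) = −0.55, so p = 226 − 0.55q.
Supply slope = (177.4 − 134.8)/(114 − 43) = 0.6, so p = 109 + 0.6q.
Competitive equilibrium: 226 − 0.55q = 109 + 0.6q → q* = 101.7391, p* = 170.0435.
Marginal revenue: MR = 226 − 1.1q. Set MR = MC: 226 − 1.1q = 109 + 0.6q → q_m = 68.8235.
Price p_m = 226 − 0.55·68.8235 = 188.1471; MC(q_m) = 109 + 0.6·68.8235 = 150.2941.
Competitive q* = 101.7391, so Δq = 32.9156; wedge = 188.1471 − 150.2941 = 37.853.
Welfare loss = ½ × 32.9156 × 37.853 = $622.98 thousand.

$622.98 thousand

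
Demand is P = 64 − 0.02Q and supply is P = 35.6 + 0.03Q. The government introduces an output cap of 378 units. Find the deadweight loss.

902.50

Competitive equilibrium: 64 − 0.02Q = 35.6 + 0.03Q → Q* = 568, P* = 52.64.
At Q = 378: demand price = 64 − 0.02·378 = 56.44; supply price = 35.6 + 0.03·378 = 46.94.
ΔQ = 568 − 378 = 190; wedge = 56.44 − 46.94 = 9.5.
Deadweight loss = ½ × 190 × 9.5 = 902.50.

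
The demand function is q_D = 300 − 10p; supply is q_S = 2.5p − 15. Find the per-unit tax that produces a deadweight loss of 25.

5

In inverse form: demand p = 30 − 0.1q, supply p = 6 + 0.4q.
Competitive equilibrium: 30 − 0.1q = 6 + 0.4q → q* = 48, p* = 25.2.
A tax t gives Δq = t/0.5 and wedge t, so DWL = t²/1.
t²/1 = 25 → t² = 25 → t = 5.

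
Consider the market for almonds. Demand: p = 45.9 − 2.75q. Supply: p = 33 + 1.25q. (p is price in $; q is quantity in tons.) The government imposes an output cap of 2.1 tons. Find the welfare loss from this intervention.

Competitive equilibrium: 45.9 − 2.75q = 33 + 1.25q → q* = 3.225, p* = 37.0313.
At q = 2.1: demand price = 45.9 − 2.75·2.1 = 40.125; supply price = 33 + 1.25·2.1 = 35.625.
Δq = 3.225 − 2.1 = 1.125; wedge = 40.125 − 35.625 = 4.5.
DWL = ½ × 1.125 × 4.5 = $2.53.

$2.53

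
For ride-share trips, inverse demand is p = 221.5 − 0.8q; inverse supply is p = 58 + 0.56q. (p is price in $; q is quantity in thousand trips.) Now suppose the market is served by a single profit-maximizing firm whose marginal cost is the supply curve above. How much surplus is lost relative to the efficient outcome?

$1348.15 thousand

Competitive equilibrium: 221.5 − 0.8q = 58 + 0.56q → q* = 120.22059, p* = 125.32353.
Marginal revenue: MR = 221.5 − 1.6q. Set MR = MC: 221.5 − 1.6q = 58 + 0.56q → q_m = 75.69444.
Price p_m = 221.5 − 0.8·75.69444 = 160.94445; MC(q_m) = 58 + 0.56·75.69444 = 100.38889.
Competitive q* = 120.22059, so Δq = 44.52615; wedge = 160.94445 − 100.38889 = 60.55556.
DWL = ½ × 44.52615 × 60.55556 = $1348.15 thousand.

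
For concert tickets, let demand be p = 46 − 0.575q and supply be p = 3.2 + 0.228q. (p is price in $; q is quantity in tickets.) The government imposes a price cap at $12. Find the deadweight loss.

Competitive equilibrium: 46 − 0.575q = 3.2 + 0.228q → q* = 53.3001, p* = 15.3524.
At the ceiling p = 12, quantity supplied = (12 − 3.2)/0.228 = 38.5965.
Willingness to pay at q' = 38.5965: 46 − 0.575·38.5965 = 23.807.
Δq = 53.3001 − 38.5965 = 14.7036; wedge = 23.807 − 12 = 11.807.
The triangle = ½ × 14.7036 × 11.807 = $86.80.

$86.80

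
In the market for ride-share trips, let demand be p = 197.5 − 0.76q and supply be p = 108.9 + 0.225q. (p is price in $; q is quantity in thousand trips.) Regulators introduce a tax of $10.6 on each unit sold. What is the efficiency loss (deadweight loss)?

$57.04 thousand

Competitive equilibrium: 197.5 − 0.76q = 108.9 + 0.225q → q* = 89.9492, p* = 129.1386.
With the tax, the buyer price exceeds the seller price by 10.6: (197.5 − 0.76q) − (108.9 + 0.225q) = 10.6 → q' = 79.1878.
Δq = 89.9492 − 79.1878 = 10.7614; the wedge equals the tax, 10.6.
The triangle = ½ × 10.7614 × 10.6 = $57.04 thousand.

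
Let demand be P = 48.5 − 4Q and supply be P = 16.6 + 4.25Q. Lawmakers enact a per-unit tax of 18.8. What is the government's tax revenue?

Competitive equilibrium: 48.5 − 4Q = 16.6 + 4.25Q → Q* = 3.8667, P* = 33.0333.
With the tax, the buyer price exceeds the seller price by 18.8: (48.5 − 4Q) − (16.6 + 4.25Q) = 18.8 → Q' = 1.5879.
Tax revenue = 18.8 × 1.5879 = 29.85.

29.85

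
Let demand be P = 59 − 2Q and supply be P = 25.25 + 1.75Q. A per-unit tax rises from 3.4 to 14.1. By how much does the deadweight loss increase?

24.97

Competitive equilibrium: 59 − 2Q = 25.25 + 1.75Q → Q* = 9, P* = 41.
For a per-unit tax t: ΔQ = t/3.75, so DWL = ½·t·(t/3.75) = t²/7.5.
At t = 3.4: DWL = 1.541. At t = 14.1: DWL = 26.508.
Increase = 26.508 − 1.541 = 24.97.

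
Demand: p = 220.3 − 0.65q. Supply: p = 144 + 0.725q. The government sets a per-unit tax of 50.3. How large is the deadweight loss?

Competitive equilibrium: 220.3 − 0.65q = 144 + 0.725q → q* = 55.4909, p* = 184.2309.
With the tax, the buyer price exceeds the seller price by 50.3: (220.3 − 0.65q) − (144 + 0.725q) = 50.3 → q' = 18.9091.
Δq = 55.4909 − 18.9091 = 36.5818; the wedge equals the tax, 50.3.
DWL = ½ × 36.5818 × 50.3 = 920.03.

920.03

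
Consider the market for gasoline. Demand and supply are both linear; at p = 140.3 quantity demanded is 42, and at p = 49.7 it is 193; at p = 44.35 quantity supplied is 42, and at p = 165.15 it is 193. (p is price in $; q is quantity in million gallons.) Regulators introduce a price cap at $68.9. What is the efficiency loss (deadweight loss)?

Demand slope = (49.7 − 140.3)/(193 − 42) = −0.6, so p = 165.5 − 0.6q.
Supply slope = (165.15 − 44.35)/(193 − 42) = 0.8, so p = 10.75 + 0.8q.
Competitive equilibrium: 165.5 − 0.6q = 10.75 + 0.8q → q* = 110.5357, p* = 99.1786.
At the ceiling p = 68.9, quantity supplied = (68.9 − 10.75)/0.8 = 72.6875.
Willingness to pay at q' = 72.6875: 165.5 − 0.6·72.6875 = 121.8875.
Δq = 110.5357 − 72.6875 = 37.8482; wedge = 121.8875 − 68.9 = 52.9875.
Welfare loss = ½ × 37.8482 × 52.9875 = $1002.74 million.

$1002.74 million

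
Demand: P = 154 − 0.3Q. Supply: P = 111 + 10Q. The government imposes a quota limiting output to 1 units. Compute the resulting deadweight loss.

51.91

Competitive equilibrium: 154 − 0.3Q = 111 + 10Q → Q* = 4.1748, P* = 152.7476.
At Q = 1: demand price = 154 − 0.3·1 = 153.7; supply price = 111 + 10·1 = 121.
ΔQ = 4.1748 − 1 = 3.1748; wedge = 153.7 − 121 = 32.7.
The triangle = ½ × 3.1748 × 32.7 = 51.91.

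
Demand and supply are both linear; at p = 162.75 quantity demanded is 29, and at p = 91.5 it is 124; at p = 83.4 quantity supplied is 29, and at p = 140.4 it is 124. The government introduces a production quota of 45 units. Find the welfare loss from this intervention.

1235.21

Demand slope = (91.5 − 162.75)/(124 − 29) = −0.75, so p = 184.5 − 0.75q.
Supply slope = (140.4 − 83.4)/(124 − 29) = 0.6, so p = 66 + 0.6q.
Competitive equilibrium: 184.5 − 0.75q = 66 + 0.6q → q* = 87.7778, p* = 118.6667.
At q = 45: demand price = 184.5 − 0.75·45 = 150.75; supply price = 66 + 0.6·45 = 93.
Δq = 87.7778 − 45 = 42.7778; wedge = 150.75 − 93 = 57.75.
DWL = ½ × 42.7778 × 57.75 = 1235.21.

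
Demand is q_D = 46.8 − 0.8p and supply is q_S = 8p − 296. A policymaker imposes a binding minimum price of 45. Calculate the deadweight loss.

16.08

In inverse form: demand p = 58.5 − 1.25q, supply p = 37 + 0.125q.
Competitive equilibrium: 58.5 − 1.25q = 37 + 0.125q → q* = 15.6364, p* = 38.9545.
At the floor p = 45, quantity demanded = (58.5 − 45)/1.25 = 10.8.
Sellers' marginal cost at q' = 10.8: 37 + 0.125·10.8 = 38.35.
Δq = 15.6364 − 10.8 = 4.8364; wedge = 45 − 38.35 = 6.65.
DWL = ½ × 4.8364 × 6.65 = 16.08.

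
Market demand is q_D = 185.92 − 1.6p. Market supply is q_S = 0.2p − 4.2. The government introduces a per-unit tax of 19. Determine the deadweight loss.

In inverse form: demand p = 116.2 − 0.625q, supply p = 21 + 5q.
Competitive equilibrium: 116.2 − 0.625q = 21 + 5q → q* = 16.9244, p* = 105.6222.
With the tax, the buyer price exceeds the seller price by 19: (116.2 − 0.625q) − (21 + 5q) = 19 → q' = 13.5467.
Δq = 16.9244 − 13.5467 = 3.3777; the wedge equals the tax, 19.
The triangle = ½ × 3.3777 × 19 = 32.09.

32.09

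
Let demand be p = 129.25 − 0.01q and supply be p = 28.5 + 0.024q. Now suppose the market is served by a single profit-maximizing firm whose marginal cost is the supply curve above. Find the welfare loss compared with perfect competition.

7710.38

Competitive equilibrium: 129.25 − 0.01q = 28.5 + 0.024q → q* = 2963.23529, p* = 99.61765.
Marginal revenue: MR = 129.25 − 0.02q. Set MR = MC: 129.25 − 0.02q = 28.5 + 0.024q → q_m = 2289.77273.
Price p_m = 129.25 − 0.01·2289.77273 = 106.35227; MC(q_m) = 28.5 + 0.024·2289.77273 = 83.45455.
Competitive q* = 2963.23529, so Δq = 673.46256; wedge = 106.35227 − 83.45455 = 22.89772.
Welfare loss = ½ × 673.46256 × 22.89772 = 7710.38.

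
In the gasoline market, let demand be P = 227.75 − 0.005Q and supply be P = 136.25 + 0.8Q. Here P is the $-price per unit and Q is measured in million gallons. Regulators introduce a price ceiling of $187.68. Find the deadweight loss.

$981.33 million

Competitive equilibrium: 227.75 − 0.005Q = 136.25 + 0.8Q → Q* = 113.6646, P* = 227.18168.
At the ceiling P = 187.68, quantity supplied = (187.68 − 136.25)/0.8 = 64.2875.
Willingness to pay at Q' = 64.2875: 227.75 − 0.005·64.2875 = 227.42856.
ΔQ = 113.6646 − 64.2875 = 49.3771; wedge = 227.42856 − 187.68 = 39.74856.
Deadweight loss = ½ × 49.3771 × 39.74856 = $981.33 million.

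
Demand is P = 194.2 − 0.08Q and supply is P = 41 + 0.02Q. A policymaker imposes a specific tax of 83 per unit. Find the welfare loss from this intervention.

Competitive equilibrium: 194.2 − 0.08Q = 41 + 0.02Q → Q* = 1532, P* = 71.64.
With the tax, the buyer price exceeds the seller price by 83: (194.2 − 0.08Q) − (41 + 0.02Q) = 83 → Q' = 702.
ΔQ = 1532 − 702 = 830; the wedge equals the tax, 83.
Welfare loss = ½ × 830 × 83 = 34445.

34445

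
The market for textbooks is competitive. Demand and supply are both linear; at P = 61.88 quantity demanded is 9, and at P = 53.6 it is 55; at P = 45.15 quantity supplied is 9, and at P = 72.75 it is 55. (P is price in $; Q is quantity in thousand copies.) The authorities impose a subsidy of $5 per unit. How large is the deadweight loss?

$16.03 thousand

Demand slope = (53.6 − 61.88)/(55 − 9) = −0.18, so P = 63.5 − 0.18Q.
Supply slope = (72.75 − 45.15)/(55 − 9) = 0.6, so P = 39.75 + 0.6Q.
Competitive equilibrium: 63.5 − 0.18Q = 39.75 + 0.6Q → Q* = 30.4487, P* = 58.0192.
The subsidy lowers effective supply by 5: P = 34.75 + 0.6Q.
New quantity: 63.5 − 0.18Q = 34.75 + 0.6Q → Q' = 36.859.
Overproduction ΔQ = 36.859 − 30.4487 = 6.4103; wedge = subsidy = 5.
Deadweight loss = ½ × 6.4103 × 5 = $16.03 thousand.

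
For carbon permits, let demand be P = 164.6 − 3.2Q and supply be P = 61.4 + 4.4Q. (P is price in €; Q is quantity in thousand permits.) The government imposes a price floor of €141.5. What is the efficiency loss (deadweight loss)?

€153.72 thousand

Competitive equilibrium: 164.6 − 3.2Q = 61.4 + 4.4Q → Q* = 13.5789, P* = 121.1474.
At the floor P = 141.5, quantity demanded = (164.6 − 141.5)/3.2 = 7.2188.
Sellers' marginal cost at Q' = 7.2188: 61.4 + 4.4·7.2188 = 93.1627.
ΔQ = 13.5789 − 7.2188 = 6.3601; wedge = 141.5 − 93.1627 = 48.3373.
The triangle = ½ × 6.3601 × 48.3373 = €153.72 thousand.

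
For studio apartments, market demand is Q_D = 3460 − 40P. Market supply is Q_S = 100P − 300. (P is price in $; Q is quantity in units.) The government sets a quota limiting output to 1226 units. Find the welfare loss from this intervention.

In inverse form: demand P = 86.5 − 0.025Q, supply P = 3 + 0.01Q.
Competitive equilibrium: 86.5 − 0.025Q = 3 + 0.01Q → Q* = 2385.7143, P* = 26.8571.
At Q = 1226: demand price = 86.5 − 0.025·1226 = 55.85; supply price = 3 + 0.01·1226 = 15.26.
ΔQ = 2385.7143 − 1226 = 1159.7143; wedge = 55.85 − 15.26 = 40.59.
DWL = ½ × 1159.7143 × 40.59 = $23536.40.

$23536.40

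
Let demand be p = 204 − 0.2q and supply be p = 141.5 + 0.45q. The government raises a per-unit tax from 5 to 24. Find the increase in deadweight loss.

423.85

Competitive equilibrium: 204 − 0.2q = 141.5 + 0.45q → q* = 96.1538, p* = 184.7692.
For a per-unit tax t: Δq = t/0.65, so DWL = ½·t·(t/0.65) = t²/1.3.
At t = 5: DWL = 19.231. At t = 24: DWL = 443.077.
Increase = 443.077 − 19.231 = 423.85.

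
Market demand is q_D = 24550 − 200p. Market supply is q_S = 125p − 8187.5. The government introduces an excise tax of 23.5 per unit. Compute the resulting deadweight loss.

21240.38

In inverse form: demand p = 122.75 − 0.005q, supply p = 65.5 + 0.008q.
Competitive equilibrium: 122.75 − 0.005q = 65.5 + 0.008q → q* = 4403.84615, p* = 100.73077.
With the tax, the buyer price exceeds the seller price by 23.5: (122.75 − 0.005q) − (65.5 + 0.008q) = 23.5 → q' = 2596.15385.
Δq = 4403.84615 − 2596.15385 = 1807.6923; the wedge equals the tax, 23.5.
Welfare loss = ½ × 1807.6923 × 23.5 = 21240.38.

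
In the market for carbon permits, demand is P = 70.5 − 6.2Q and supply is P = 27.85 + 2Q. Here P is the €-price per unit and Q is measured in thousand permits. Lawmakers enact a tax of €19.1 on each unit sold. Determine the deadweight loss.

€22.24 thousand

Competitive equilibrium: 70.5 − 6.2Q = 27.85 + 2Q → Q* = 5.2012, P* = 38.2524.
With the tax, the buyer price exceeds the seller price by 19.1: (70.5 − 6.2Q) − (27.85 + 2Q) = 19.1 → Q' = 2.872.
ΔQ = 5.2012 − 2.872 = 2.3292; the wedge equals the tax, 19.1.
DWL = ½ × 2.3292 × 19.1 = €22.24 thousand.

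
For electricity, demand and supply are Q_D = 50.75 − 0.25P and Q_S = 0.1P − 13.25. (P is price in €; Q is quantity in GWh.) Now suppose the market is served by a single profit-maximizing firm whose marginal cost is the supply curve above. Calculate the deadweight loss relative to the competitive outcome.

In inverse form: demand P = 203 − 4Q, supply P = 132.5 + 10Q.
Competitive equilibrium: 203 − 4Q = 132.5 + 10Q → Q* = 5.0357, P* = 182.8571.
Marginal revenue: MR = 203 − 8Q. Set MR = MC: 203 − 8Q = 132.5 + 10Q → Q_m = 3.9167.
Price P_m = 203 − 4·3.9167 = 187.3332; MC(Q_m) = 132.5 + 10·3.9167 = 171.667.
Competitive Q* = 5.0357, so ΔQ = 1.119; wedge = 187.3332 − 171.667 = 15.6662.
The triangle = ½ × 1.119 × 15.6662 = €8.77.

€8.77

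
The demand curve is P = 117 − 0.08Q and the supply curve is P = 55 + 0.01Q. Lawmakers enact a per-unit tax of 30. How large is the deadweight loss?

5000

Competitive equilibrium: 117 − 0.08Q = 55 + 0.01Q → Q* = 688.8889, P* = 61.8889.
With the tax, the buyer price exceeds the seller price by 30: (117 − 0.08Q) − (55 + 0.01Q) = 30 → Q' = 355.5556.
ΔQ = 688.8889 − 355.5556 = 333.3333; the wedge equals the tax, 30.
Deadweight loss = ½ × 333.3333 × 30 = 5000.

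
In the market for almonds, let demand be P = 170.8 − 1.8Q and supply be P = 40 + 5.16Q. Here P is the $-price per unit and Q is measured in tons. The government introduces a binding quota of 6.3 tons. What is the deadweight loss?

$543.15

Competitive equilibrium: 170.8 − 1.8Q = 40 + 5.16Q → Q* = 18.7931, P* = 136.9724.
At Q = 6.3: demand price = 170.8 − 1.8·6.3 = 159.46; supply price = 40 + 5.16·6.3 = 72.508.
ΔQ = 18.7931 − 6.3 = 12.4931; wedge = 159.46 − 72.508 = 86.952.
Welfare loss = ½ × 12.4931 × 86.952 = $543.15.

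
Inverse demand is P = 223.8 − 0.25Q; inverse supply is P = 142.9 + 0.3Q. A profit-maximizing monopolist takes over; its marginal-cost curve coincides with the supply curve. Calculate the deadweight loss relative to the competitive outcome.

581.04

Competitive equilibrium: 223.8 − 0.25Q = 142.9 + 0.3Q → Q* = 147.0909, P* = 187.0273.
Marginal revenue: MR = 223.8 − 0.5Q. Set MR = MC: 223.8 − 0.5Q = 142.9 + 0.3Q → Q_m = 101.125.
Price P_m = 223.8 − 0.25·101.125 = 198.5188; MC(Q_m) = 142.9 + 0.3·101.125 = 173.2375.
Competitive Q* = 147.0909, so ΔQ = 45.9659; wedge = 198.5188 − 173.2375 = 25.2813.
Deadweight loss = ½ × 45.9659 × 25.2813 = 581.04.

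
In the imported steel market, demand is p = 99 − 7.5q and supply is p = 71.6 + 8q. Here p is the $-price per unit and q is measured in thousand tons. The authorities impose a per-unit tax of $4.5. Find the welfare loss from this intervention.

$0.65 thousand

Competitive equilibrium: 99 − 7.5q = 71.6 + 8q → q* = 1.7677, p* = 85.7419.
With the tax, the buyer price exceeds the seller price by 4.5: (99 − 7.5q) − (71.6 + 8q) = 4.5 → q' = 1.4774.
Δq = 1.7677 − 1.4774 = 0.2903; the wedge equals the tax, 4.5.
The triangle = ½ × 0.2903 × 4.5 = $0.65 thousand.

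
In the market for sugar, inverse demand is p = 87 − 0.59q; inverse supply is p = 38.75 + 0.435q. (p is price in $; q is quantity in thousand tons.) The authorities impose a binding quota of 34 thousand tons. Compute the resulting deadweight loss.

$87.59 thousand

Competitive equilibrium: 87 − 0.59q = 38.75 + 0.435q → q* = 47.0732, p* = 59.2268.
At q = 34: demand price = 87 − 0.59·34 = 66.94; supply price = 38.75 + 0.435·34 = 53.54.
Δq = 47.0732 − 34 = 13.0732; wedge = 66.94 − 53.54 = 13.4.
DWL = ½ × 13.0732 × 13.4 = $87.59 thousand.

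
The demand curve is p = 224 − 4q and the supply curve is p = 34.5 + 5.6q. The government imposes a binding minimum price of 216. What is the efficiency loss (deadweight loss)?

Competitive equilibrium: 224 − 4q = 34.5 + 5.6q → q* = 19.7396, p* = 145.0417.
At the floor p = 216, quantity demanded = (224 − 216)/4 = 2.
Sellers' marginal cost at q' = 2: 34.5 + 5.6·2 = 45.7.
Δq = 19.7396 − 2 = 17.7396; wedge = 216 − 45.7 = 170.3.
The triangle = ½ × 17.7396 × 170.3 = 1510.53.

1510.53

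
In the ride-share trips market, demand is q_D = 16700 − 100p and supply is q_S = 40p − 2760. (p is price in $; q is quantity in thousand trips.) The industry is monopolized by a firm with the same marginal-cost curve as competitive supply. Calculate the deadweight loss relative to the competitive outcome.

In inverse form: demand p = 167 − 0.01q, supply p = 69 + 0.025q.
Competitive equilibrium: 167 − 0.01q = 69 + 0.025q → q* = 2800, p* = 139.
Marginal revenue: MR = 167 − 0.02q. Set MR = MC: 167 − 0.02q = 69 + 0.025q → q_m = 2177.77778.
Price p_m = 167 − 0.01·2177.77778 = 145.22222; MC(q_m) = 69 + 0.025·2177.77778 = 123.44444.
Competitive q* = 2800, so Δq = 622.22222; wedge = 145.22222 − 123.44444 = 21.77778.
DWL = ½ × 622.22222 × 21.77778 = $6775.31 thousand.

$6775.31 thousand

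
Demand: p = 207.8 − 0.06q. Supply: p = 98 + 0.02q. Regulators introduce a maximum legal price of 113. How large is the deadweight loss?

Competitive equilibrium: 207.8 − 0.06q = 98 + 0.02q → q* = 1372.5, p* = 125.45.
At the ceiling p = 113, quantity supplied = (113 − 98)/0.02 = 750.
Willingness to pay at q' = 750: 207.8 − 0.06·750 = 162.8.
Δq = 1372.5 − 750 = 622.5; wedge = 162.8 − 113 = 49.8.
The triangle = ½ × 622.5 × 49.8 = 15500.25.

15500.25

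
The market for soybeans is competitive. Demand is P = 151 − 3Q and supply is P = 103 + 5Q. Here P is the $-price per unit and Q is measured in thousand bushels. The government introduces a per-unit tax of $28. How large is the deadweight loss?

Competitive equilibrium: 151 − 3Q = 103 + 5Q → Q* = 6, P* = 133.
With the tax, the buyer price exceeds the seller price by 28: (151 − 3Q) − (103 + 5Q) = 28 → Q' = 2.5.
ΔQ = 6 − 2.5 = 3.5; the wedge equals the tax, 28.
Deadweight loss = ½ × 3.5 × 28 = $49 thousand.

$49 thousand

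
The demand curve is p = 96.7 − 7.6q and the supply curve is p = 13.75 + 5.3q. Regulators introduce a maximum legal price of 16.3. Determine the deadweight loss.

Competitive equilibrium: 96.7 − 7.6q = 13.75 + 5.3q → q* = 6.4302, p* = 47.8302.
At the ceiling p = 16.3, quantity supplied = (16.3 − 13.75)/5.3 = 0.4811.
Willingness to pay at q' = 0.4811: 96.7 − 7.6·0.4811 = 93.0436.
Δq = 6.4302 − 0.4811 = 5.9491; wedge = 93.0436 − 16.3 = 76.7436.
DWL = ½ × 5.9491 × 76.7436 = 228.28.

228.28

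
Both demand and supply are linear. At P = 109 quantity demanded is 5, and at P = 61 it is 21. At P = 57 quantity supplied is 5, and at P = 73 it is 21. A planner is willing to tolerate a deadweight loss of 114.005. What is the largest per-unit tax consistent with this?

30.2

Demand slope = (61 − 109)/(21 − 5) = −3, so P = 124 − 3Q.
Supply slope = (73 − 57)/(21 − 5) = 1, so P = 52 + Q.
Competitive equilibrium: 124 − 3Q = 52 + Q → Q* = 18, P* = 70.
A tax t gives ΔQ = t/4 and wedge t, so DWL = t²/8.
t²/8 = 114.005 → t² = 912.04 → t = 30.2.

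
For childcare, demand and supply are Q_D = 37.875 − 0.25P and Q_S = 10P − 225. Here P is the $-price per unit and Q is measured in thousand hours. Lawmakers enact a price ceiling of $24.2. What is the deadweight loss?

$428.84 thousand

In inverse form: demand P = 151.5 − 4Q, supply P = 22.5 + 0.1Q.
Competitive equilibrium: 151.5 − 4Q = 22.5 + 0.1Q → Q* = 31.4634, P* = 25.6463.
At the ceiling P = 24.2, quantity supplied = (24.2 − 22.5)/0.1 = 17.
Willingness to pay at Q' = 17: 151.5 − 4·17 = 83.5.
ΔQ = 31.4634 − 17 = 14.4634; wedge = 83.5 − 24.2 = 59.3.
Deadweight loss = ½ × 14.4634 × 59.3 = $428.84 thousand.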